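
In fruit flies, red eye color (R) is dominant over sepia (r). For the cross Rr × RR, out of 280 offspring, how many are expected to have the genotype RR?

Punnett square for Rr × RR:
Offspring genotypes: 2 RR, 2 Rr
Total offspring: 4
Count with target: 2
Probability: 2/4 = 1/2
Expected count = 1/2 × 280 = 140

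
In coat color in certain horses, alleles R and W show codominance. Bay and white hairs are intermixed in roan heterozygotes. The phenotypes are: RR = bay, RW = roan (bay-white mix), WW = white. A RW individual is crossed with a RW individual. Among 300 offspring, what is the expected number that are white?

Punnett square for RW × RW:
Offspring genotypes: 1 RR, 2 RW, 1 WW
Phenotype counts: 1 bay, 2 roan (bay-white mix), 1 white
white: 1 out of 4 → fraction 1/4
Expected count = 1/4 × 300 = 75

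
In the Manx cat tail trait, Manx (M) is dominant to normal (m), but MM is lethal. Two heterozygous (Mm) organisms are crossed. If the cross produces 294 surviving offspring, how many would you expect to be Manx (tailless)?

Cross: Mm × Mm
Punnett square offspring (before lethality): 1 MM, 2 Mm, 1 mm
The MM genotype is lethal (embryos die); surviving offspring: 2 Mm, 1 mm
Manx (tailless): 2 out of 3 → fraction 2/3
Expected count = 2/3 × 294 = 196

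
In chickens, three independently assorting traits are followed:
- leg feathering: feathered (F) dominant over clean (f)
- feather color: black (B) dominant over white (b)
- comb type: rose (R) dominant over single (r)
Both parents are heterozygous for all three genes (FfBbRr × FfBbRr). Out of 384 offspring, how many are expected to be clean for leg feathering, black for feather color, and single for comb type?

Trihybrid cross: FfBbRr × FfBbRr
Each trait segregates independently with a 3:1 phenotypic ratio, so each gene contributes 3/4 (dominant) or 1/4 (recessive).
Target: clean (leg feathering), black (feather color), single (comb type)
Probability = product of independent per-trait probabilities
= 1/4 × 3/4 × 1/4 = 3/64
Expected count = 3/64 × 384 = 18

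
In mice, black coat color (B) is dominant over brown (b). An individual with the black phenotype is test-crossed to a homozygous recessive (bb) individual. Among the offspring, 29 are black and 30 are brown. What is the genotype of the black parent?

Test cross: ? × bb
Offspring: 29 black, 30 brown — approximately 1:1.
A 1:1 ratio in a test cross indicates the unknown parent is heterozygous (Bb).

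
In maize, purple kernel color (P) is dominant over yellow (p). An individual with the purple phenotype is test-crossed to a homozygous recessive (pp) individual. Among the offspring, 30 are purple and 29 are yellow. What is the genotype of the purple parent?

Test cross: ? × pp
Offspring: 30 purple, 29 yellow — approximately 1:1.
A 1:1 ratio in a test cross indicates the unknown parent is heterozygous (Pp).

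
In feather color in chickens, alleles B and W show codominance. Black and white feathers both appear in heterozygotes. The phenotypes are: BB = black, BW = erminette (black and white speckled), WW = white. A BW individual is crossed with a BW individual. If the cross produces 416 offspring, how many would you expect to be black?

Punnett square for BW × BW:
Offspring genotypes: 1 BB, 2 BW, 1 WW
Phenotype counts: 1 black, 2 erminette (black and white speckled), 1 white
black: 1 out of 4 → fraction 1/4
Expected count = 1/4 × 416 = 104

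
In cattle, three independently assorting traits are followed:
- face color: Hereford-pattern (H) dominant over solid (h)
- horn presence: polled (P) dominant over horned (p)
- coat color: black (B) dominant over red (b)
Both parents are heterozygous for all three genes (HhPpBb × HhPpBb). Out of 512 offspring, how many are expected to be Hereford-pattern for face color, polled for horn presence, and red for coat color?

Trihybrid cross: HhPpBb × HhPpBb
Each trait segregates independently with a 3:1 phenotypic ratio, so each gene contributes 3/4 (dominant) or 1/4 (recessive).
Target: Hereford-pattern (face color), polled (horn presence), red (coat color)
Probability = product of independent per-trait probabilities
= 3/4 × 3/4 × 1/4 = 9/64
Expected count = 9/64 × 512 = 72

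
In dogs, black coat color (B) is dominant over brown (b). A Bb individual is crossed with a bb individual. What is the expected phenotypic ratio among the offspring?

Punnett square for Bb × bb:
Offspring genotypes: 2 Bb, 2 bb
black: 2, brown: 2
Ratio: 1:1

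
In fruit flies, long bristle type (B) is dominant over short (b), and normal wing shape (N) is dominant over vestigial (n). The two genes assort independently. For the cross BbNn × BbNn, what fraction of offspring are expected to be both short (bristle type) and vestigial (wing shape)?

Dihybrid cross BbNn × BbNn — consider each gene separately:
bristle type: Bb × Bb → 1 BB, 2 Bb, 1 bb → 3 B_ : 1 bb (out of 4)
wing shape: Nn × Nn → 1 NN, 2 Nn, 1 nn → 3 N_ : 1 nn (out of 4)
Looking for: short (bb) and vestigial (nn)
P(short) = 1/4, P(vestigial) = 1/4
P(both) = 1/4 × 1/4 = 1/16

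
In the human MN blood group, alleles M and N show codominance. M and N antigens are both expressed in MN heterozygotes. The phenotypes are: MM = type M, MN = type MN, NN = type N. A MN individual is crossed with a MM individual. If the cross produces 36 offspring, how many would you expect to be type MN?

Punnett square for MN × MM:
Offspring genotypes: 2 MM, 2 MN
Phenotype counts: 2 type M, 2 type MN
type MN: 2 out of 4 → fraction 1/2
Expected count = 1/2 × 36 = 18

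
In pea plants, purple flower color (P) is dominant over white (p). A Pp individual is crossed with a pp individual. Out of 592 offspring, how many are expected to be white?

Punnett square for Pp × pp:
Offspring genotypes: 2 Pp, 2 pp
purple: 2, white: 2
white: 2 out of 4 → fraction 1/2
Expected count = 1/2 × 592 = 296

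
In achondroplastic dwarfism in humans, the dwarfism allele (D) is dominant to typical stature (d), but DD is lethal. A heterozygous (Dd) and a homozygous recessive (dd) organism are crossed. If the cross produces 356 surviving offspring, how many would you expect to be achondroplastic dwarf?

Cross: Dd × dd
Punnett square offspring (before lethality): 2 Dd, 2 dd
No DD offspring are produced in this cross.
achondroplastic dwarf: 2 out of 4 → fraction 1/2
Expected count = 1/2 × 356 = 178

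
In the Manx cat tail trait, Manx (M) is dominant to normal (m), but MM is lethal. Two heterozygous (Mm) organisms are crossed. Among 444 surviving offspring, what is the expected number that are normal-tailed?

Cross: Mm × Mm
Punnett square offspring (before lethality): 1 MM, 2 Mm, 1 mm
The MM genotype is lethal (embryos die); surviving offspring: 2 Mm, 1 mm
normal-tailed: 1 out of 3 → fraction 1/3
Expected count = 1/3 × 444 = 148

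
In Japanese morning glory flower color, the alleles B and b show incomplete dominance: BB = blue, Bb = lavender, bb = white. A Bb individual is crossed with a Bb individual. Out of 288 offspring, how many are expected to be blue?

Punnett square for Bb × Bb:
Offspring genotypes: 1 BB, 2 Bb, 1 bb
Phenotype counts: 1 blue, 2 lavender, 1 white
blue: 1 out of 4 → fraction 1/4
Expected count = 1/4 × 288 = 72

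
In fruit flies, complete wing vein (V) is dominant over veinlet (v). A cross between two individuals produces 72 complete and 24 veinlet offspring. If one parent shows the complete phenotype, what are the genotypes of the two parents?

Observed offspring: 72 complete, 24 veinlet
The observed ratio simplifies to 3:1. Veinlet (vv) offspring appear, so each parent must contribute one v allele. The parent stated to show complete carries V, so it is Vv. The other parent is then either Vv or vv: Vv × vv would give a 1:1 split, whereas Vv × Vv gives 3:1 — matching the data. So both parents are heterozygous (Vv × Vv).
Parent genotypes: Vv × Vv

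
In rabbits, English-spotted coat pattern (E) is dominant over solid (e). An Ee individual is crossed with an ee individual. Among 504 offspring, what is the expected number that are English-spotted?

Punnett square for Ee × ee:
Offspring genotypes: 2 Ee, 2 ee
English-spotted: 2, solid: 2
English-spotted: 2 out of 4 → fraction 1/2
Expected count = 1/2 × 504 = 252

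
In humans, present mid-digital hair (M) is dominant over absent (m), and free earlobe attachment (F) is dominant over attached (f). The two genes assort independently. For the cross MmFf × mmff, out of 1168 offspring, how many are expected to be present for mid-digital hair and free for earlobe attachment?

Dihybrid cross MmFf × mmff — consider each gene separately:
mid-digital hair: Mm × mm → 2 Mm, 2 mm → 2 M_ : 2 mm (out of 4)
earlobe attachment: Ff × ff → 2 Ff, 2 ff → 2 F_ : 2 ff (out of 4)
Looking for: present (M_) and free (F_)
P(present) = 2/4, P(free) = 2/4
P(both) = 2/4 × 2/4 = 4/16 = 1/4
Expected count = 1/4 × 1168 = 292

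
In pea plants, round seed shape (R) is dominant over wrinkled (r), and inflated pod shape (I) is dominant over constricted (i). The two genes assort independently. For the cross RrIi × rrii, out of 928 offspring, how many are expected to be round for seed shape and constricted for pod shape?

Dihybrid cross RrIi × rrii — consider each gene separately:
seed shape: Rr × rr → 2 Rr, 2 rr → 2 R_ : 2 rr (out of 4)
pod shape: Ii × ii → 2 Ii, 2 ii → 2 I_ : 2 ii (out of 4)
Looking for: round (R_) and constricted (ii)
P(round) = 2/4, P(constricted) = 2/4
P(both) = 2/4 × 2/4 = 4/16 = 1/4
Expected count = 1/4 × 928 = 232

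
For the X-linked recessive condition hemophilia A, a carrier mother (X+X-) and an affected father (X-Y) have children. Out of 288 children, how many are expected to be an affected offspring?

Cross: X+X- × X-Y
Offspring: 1 X+X-, 1 X+Y, 1 X-X-, 1 X-Y
Probability of an affected offspring: 2/4 = 1/2
Expected count = 1/2 × 288 = 144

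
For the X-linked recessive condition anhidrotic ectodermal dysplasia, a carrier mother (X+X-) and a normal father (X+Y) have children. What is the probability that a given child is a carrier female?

Cross: X+X- × X+Y
Offspring: 1 X+X+, 1 X+Y, 1 X+X-, 1 X-Y
Probability of a carrier female: 1/4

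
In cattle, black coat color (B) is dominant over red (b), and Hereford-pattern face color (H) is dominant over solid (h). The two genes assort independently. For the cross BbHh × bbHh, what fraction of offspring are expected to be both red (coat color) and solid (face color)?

Dihybrid cross BbHh × bbHh — consider each gene separately:
coat color: Bb × bb → 2 Bb, 2 bb → 2 B_ : 2 bb (out of 4)
face color: Hh × Hh → 1 HH, 2 Hh, 1 hh → 3 H_ : 1 hh (out of 4)
Looking for: red (bb) and solid (hh)
P(red) = 2/4, P(solid) = 1/4
P(both) = 2/4 × 1/4 = 2/16 = 1/8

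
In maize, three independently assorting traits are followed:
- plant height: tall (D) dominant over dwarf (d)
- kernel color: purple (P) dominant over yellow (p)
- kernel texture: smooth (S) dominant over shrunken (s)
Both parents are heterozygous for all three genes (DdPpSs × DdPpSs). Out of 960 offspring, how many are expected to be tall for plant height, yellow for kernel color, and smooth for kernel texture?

Trihybrid cross: DdPpSs × DdPpSs
Each trait segregates independently with a 3:1 phenotypic ratio, so each gene contributes 3/4 (dominant) or 1/4 (recessive).
Target: tall (plant height), yellow (kernel color), smooth (kernel texture)
Probability = product of independent per-trait probabilities
= 3/4 × 1/4 × 3/4 = 9/64
Expected count = 9/64 × 960 = 135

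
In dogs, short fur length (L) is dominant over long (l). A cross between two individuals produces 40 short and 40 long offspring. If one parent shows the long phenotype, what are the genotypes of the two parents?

Observed offspring: 40 short, 40 long
The observed ratio simplifies to 1:1. One parent shows long, so its genotype must be ll. A 1:1 offspring split requires the other parent to be heterozygous (Ll).
Parent genotypes: ll × Ll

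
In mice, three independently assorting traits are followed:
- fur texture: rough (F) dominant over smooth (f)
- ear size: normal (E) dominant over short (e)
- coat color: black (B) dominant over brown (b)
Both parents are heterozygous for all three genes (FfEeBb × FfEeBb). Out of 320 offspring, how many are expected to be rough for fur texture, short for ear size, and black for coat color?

Trihybrid cross: FfEeBb × FfEeBb
Each trait segregates independently with a 3:1 phenotypic ratio, so each gene contributes 3/4 (dominant) or 1/4 (recessive).
Target: rough (fur texture), short (ear size), black (coat color)
Probability = product of independent per-trait probabilities
= 3/4 × 1/4 × 3/4 = 9/64
Expected count = 9/64 × 320 = 45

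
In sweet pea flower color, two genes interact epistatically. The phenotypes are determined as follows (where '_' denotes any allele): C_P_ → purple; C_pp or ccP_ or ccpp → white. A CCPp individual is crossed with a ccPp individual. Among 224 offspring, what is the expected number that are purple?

Cross: CCPp × ccPp — consider each gene separately:
C gene: CC × cc → 4 Cc → 4 C_ (out of 4)
P gene: Pp × Pp → 1 PP, 2 Pp, 1 pp → 3 P_ : 1 pp (out of 4)
Genotype classes (out of 4 × 4 = 16): C_P_ = 4×3 = 12; C_pp = 4×1 = 4
Apply the phenotype rules: C_P_ (12) → purple; C_pp (4) → white
Phenotype counts (out of 16): 12 purple, 4 white
purple: 12 out of 16 → fraction 3/4
Expected count = 3/4 × 224 = 168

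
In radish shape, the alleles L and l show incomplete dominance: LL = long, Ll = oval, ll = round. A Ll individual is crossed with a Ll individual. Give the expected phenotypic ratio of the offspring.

Punnett square for Ll × Ll:
Offspring genotypes: 1 LL, 2 Ll, 1 ll
Phenotype counts: 1 long, 2 oval, 1 round
Ratio: 1 long : 2 oval : 1 round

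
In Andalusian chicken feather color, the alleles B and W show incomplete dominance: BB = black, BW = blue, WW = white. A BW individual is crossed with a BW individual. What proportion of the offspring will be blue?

Punnett square for BW × BW:
Offspring genotypes: 1 BB, 2 BW, 1 WW
Phenotype counts: 1 black, 2 blue, 1 white
blue: 2 out of 4
Probability: 2/4 = 1/2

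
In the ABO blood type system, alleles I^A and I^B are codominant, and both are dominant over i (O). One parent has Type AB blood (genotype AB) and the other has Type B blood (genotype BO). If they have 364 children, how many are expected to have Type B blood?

Cross: AB × BO
Possible offspring genotypes: 1 AB, 1 AO, 1 BB, 1 BO
Blood type counts: 1 Type AB, 1 Type A, 2 Type B
Probability of Type B: 2/4 = 1/2
Expected count = 1/2 × 364 = 182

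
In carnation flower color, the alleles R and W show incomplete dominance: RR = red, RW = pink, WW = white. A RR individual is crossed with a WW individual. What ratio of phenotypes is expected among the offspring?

Punnett square for RR × WW:
Offspring genotypes: 4 RW
Phenotype counts: 4 pink
Ratio: all pink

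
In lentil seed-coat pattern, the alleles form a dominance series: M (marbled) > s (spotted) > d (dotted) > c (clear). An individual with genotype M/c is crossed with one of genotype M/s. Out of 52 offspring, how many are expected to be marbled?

Cross: M/c × M/s
Allele dominance: M > s > d > c
Offspring genotypes: 1 M/M, 1 M/s, 1 M/c, 1 s/c
Phenotype counts: 3 marbled, 1 spotted
marbled: 3 out of 4 → fraction 3/4
Expected count = 3/4 × 52 = 39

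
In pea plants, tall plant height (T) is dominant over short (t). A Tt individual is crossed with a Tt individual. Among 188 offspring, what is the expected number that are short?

Punnett square for Tt × Tt:
Offspring genotypes: 1 TT, 2 Tt, 1 tt
tall: 3, short: 1
short: 1 out of 4 → fraction 1/4
Expected count = 1/4 × 188 = 47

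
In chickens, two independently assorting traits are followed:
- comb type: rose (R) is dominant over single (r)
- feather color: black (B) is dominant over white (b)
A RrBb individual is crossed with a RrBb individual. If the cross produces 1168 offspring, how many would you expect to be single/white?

Dihybrid cross RrBb × RrBb — consider each gene separately:
comb type: Rr × Rr → 1 RR, 2 Rr, 1 rr → 3 R_ : 1 rr (out of 4)
feather color: Bb × Bb → 1 BB, 2 Bb, 1 bb → 3 B_ : 1 bb (out of 4)
Combine (counts out of 4 × 4 = 16): rose/black (R_B_) = 3×3 = 9; rose/white (R_bb) = 3×1 = 3; single/black (rrB_) = 1×3 = 3; single/white (rrbb) = 1×1 = 1
Phenotype counts (out of 16): 9 rose/black, 3 rose/white, 3 single/black, 1 single/white
single/white: 1 out of 16 → fraction 1/16
Expected count = 1/16 × 1168 = 73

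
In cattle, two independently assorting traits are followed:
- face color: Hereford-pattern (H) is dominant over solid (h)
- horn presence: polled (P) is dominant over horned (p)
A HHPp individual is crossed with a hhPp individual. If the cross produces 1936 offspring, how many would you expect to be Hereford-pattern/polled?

Dihybrid cross HHPp × hhPp — consider each gene separately:
face color: HH × hh → 4 Hh → 4 H_ (out of 4)
horn presence: Pp × Pp → 1 PP, 2 Pp, 1 pp → 3 P_ : 1 pp (out of 4)
Combine (counts out of 4 × 4 = 16): Hereford-pattern/polled (H_P_) = 4×3 = 12; Hereford-pattern/horned (H_pp) = 4×1 = 4
Phenotype counts (out of 16): 12 Hereford-pattern/polled, 4 Hereford-pattern/horned
Hereford-pattern/polled: 12 out of 16 → fraction 3/4
Expected count = 3/4 × 1936 = 1452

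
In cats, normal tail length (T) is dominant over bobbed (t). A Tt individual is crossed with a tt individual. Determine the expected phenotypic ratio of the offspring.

Punnett square for Tt × tt:
Offspring genotypes: 2 Tt, 2 tt
normal: 2, bobbed: 2
Ratio: 1:1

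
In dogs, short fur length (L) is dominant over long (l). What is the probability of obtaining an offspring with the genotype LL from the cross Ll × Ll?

Punnett square for Ll × Ll:
Offspring genotypes: 1 LL, 2 Ll, 1 ll
Total offspring: 4
Count with target: 1
Probability: 1/4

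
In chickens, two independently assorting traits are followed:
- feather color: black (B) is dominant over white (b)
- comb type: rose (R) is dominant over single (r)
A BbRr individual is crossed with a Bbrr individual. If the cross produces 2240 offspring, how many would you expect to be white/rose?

Dihybrid cross BbRr × Bbrr — consider each gene separately:
feather color: Bb × Bb → 1 BB, 2 Bb, 1 bb → 3 B_ : 1 bb (out of 4)
comb type: Rr × rr → 2 Rr, 2 rr → 2 R_ : 2 rr (out of 4)
Combine (counts out of 4 × 4 = 16): black/rose (B_R_) = 3×2 = 6; black/single (B_rr) = 3×2 = 6; white/rose (bbR_) = 1×2 = 2; white/single (bbrr) = 1×2 = 2
Phenotype counts (out of 16): 6 black/rose, 6 black/single, 2 white/rose, 2 white/single
white/rose: 2 out of 16 → fraction 1/8
Expected count = 1/8 × 2240 = 280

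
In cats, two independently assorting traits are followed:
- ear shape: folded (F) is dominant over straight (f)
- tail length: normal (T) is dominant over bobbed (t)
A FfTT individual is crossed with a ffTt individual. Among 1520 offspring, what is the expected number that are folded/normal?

Dihybrid cross FfTT × ffTt — consider each gene separately:
ear shape: Ff × ff → 2 Ff, 2 ff → 2 F_ : 2 ff (out of 4)
tail length: TT × Tt → 2 TT, 2 Tt → 4 T_ (out of 4)
Combine (counts out of 4 × 4 = 16): folded/normal (F_T_) = 2×4 = 8; straight/normal (ffT_) = 2×4 = 8
Phenotype counts (out of 16): 8 folded/normal, 8 straight/normal
folded/normal: 8 out of 16 → fraction 1/2
Expected count = 1/2 × 1520 = 760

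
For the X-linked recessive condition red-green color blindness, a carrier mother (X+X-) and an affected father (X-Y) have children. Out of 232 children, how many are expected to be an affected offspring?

Cross: X+X- × X-Y
Offspring: 1 X+X-, 1 X+Y, 1 X-X-, 1 X-Y
Probability of an affected offspring: 2/4 = 1/2
Expected count = 1/2 × 232 = 116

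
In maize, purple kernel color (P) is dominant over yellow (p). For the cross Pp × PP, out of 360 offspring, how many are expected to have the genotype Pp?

Punnett square for Pp × PP:
Offspring genotypes: 2 PP, 2 Pp
Total offspring: 4
Count with target: 2
Probability: 2/4 = 1/2
Expected count = 1/2 × 360 = 180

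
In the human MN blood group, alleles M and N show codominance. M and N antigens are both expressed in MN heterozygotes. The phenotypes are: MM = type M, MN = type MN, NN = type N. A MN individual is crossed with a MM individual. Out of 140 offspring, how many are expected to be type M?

Punnett square for MN × MM:
Offspring genotypes: 2 MM, 2 MN
Phenotype counts: 2 type M, 2 type MN
type M: 2 out of 4 → fraction 1/2
Expected count = 1/2 × 140 = 70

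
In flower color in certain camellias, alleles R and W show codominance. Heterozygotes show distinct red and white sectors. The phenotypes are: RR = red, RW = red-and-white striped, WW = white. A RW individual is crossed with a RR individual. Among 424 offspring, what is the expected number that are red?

Punnett square for RW × RR:
Offspring genotypes: 2 RR, 2 RW
Phenotype counts: 2 red, 2 red-and-white striped
red: 2 out of 4 → fraction 1/2
Expected count = 1/2 × 424 = 212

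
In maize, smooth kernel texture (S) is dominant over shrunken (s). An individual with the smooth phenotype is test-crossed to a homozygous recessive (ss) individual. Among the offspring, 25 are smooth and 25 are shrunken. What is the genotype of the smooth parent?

Test cross: ? × ss
Offspring: 25 smooth, 25 shrunken — approximately 1:1.
A 1:1 ratio in a test cross indicates the unknown parent is heterozygous (Ss).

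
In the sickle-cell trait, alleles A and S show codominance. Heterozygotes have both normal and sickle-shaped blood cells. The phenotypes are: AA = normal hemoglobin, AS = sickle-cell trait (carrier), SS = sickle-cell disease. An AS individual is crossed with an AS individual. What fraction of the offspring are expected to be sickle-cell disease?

Punnett square for AS × AS:
Offspring genotypes: 1 AA, 2 AS, 1 SS
Phenotype counts: 1 normal hemoglobin, 2 sickle-cell trait (carrier), 1 sickle-cell disease
sickle-cell disease: 1 out of 4
Probability: 1/4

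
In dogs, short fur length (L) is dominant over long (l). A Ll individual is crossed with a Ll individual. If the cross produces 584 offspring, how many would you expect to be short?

Punnett square for Ll × Ll:
Offspring genotypes: 1 LL, 2 Ll, 1 ll
short: 3, long: 1
short: 3 out of 4 → fraction 3/4
Expected count = 3/4 × 584 = 438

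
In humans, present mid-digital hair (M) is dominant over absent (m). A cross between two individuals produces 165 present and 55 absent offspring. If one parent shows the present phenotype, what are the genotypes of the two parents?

Observed offspring: 165 present, 55 absent
The observed ratio simplifies to 3:1. Absent (mm) offspring appear, so each parent must contribute one m allele. The parent stated to show present carries M, so it is Mm. The other parent is then either Mm or mm: Mm × mm would give a 1:1 split, whereas Mm × Mm gives 3:1 — matching the data. So both parents are heterozygous (Mm × Mm).
Parent genotypes: Mm × Mm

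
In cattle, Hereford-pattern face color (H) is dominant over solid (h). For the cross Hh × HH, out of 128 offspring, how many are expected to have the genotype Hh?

Punnett square for Hh × HH:
Offspring genotypes: 2 HH, 2 Hh
Total offspring: 4
Count with target: 2
Probability: 2/4 = 1/2
Expected count = 1/2 × 128 = 64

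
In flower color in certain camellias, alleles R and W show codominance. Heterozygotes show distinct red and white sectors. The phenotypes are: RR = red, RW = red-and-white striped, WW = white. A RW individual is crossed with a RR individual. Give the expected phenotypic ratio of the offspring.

Punnett square for RW × RR:
Offspring genotypes: 2 RR, 2 RW
Phenotype counts: 2 red, 2 red-and-white striped
Ratio: 1 red : 1 red-and-white striped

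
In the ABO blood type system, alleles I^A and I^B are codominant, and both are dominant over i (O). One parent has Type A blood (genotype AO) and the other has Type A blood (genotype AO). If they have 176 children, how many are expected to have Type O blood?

Cross: AO × AO
Possible offspring genotypes: 1 AA, 2 AO, 1 OO
Blood type counts: 3 Type A, 1 Type O
Probability of Type O: 1/4
Expected count = 1/4 × 176 = 44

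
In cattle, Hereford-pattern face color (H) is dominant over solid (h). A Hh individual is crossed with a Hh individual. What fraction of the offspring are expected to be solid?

Punnett square for Hh × Hh:
Offspring genotypes: 1 HH, 2 Hh, 1 hh
Hereford-pattern: 3, solid: 1
solid: 1 out of 4
Probability: 1/4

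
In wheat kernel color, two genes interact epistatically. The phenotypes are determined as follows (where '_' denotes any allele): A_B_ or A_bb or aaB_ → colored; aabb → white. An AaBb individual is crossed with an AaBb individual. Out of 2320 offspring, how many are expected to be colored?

Cross: AaBb × AaBb — consider each gene separately:
A gene: Aa × Aa → 1 AA, 2 Aa, 1 aa → 3 A_ : 1 aa (out of 4)
B gene: Bb × Bb → 1 BB, 2 Bb, 1 bb → 3 B_ : 1 bb (out of 4)
Genotype classes (out of 4 × 4 = 16): A_B_ = 3×3 = 9; A_bb = 3×1 = 3; aaB_ = 1×3 = 3; aabb = 1×1 = 1
Apply the phenotype rules: A_B_ (9) + A_bb (3) + aaB_ (3) → colored; aabb (1) → white
Phenotype counts (out of 16): 15 colored, 1 white
colored: 15 out of 16 → fraction 15/16
Expected count = 15/16 × 2320 = 2175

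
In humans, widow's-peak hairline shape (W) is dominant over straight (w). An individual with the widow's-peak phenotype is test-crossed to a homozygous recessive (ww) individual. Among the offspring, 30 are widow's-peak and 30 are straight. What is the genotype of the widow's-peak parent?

Test cross: ? × ww
Offspring: 30 widow's-peak, 30 straight — approximately 1:1.
A 1:1 ratio in a test cross indicates the unknown parent is heterozygous (Ww).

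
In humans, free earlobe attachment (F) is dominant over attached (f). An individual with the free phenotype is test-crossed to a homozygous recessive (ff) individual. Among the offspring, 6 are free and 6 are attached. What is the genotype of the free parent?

Test cross: ? × ff
Offspring: 6 free, 6 attached — approximately 1:1.
A 1:1 ratio in a test cross indicates the unknown parent is heterozygous (Ff).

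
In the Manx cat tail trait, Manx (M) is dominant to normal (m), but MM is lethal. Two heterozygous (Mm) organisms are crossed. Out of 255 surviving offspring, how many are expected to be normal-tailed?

Cross: Mm × Mm
Punnett square offspring (before lethality): 1 MM, 2 Mm, 1 mm
The MM genotype is lethal (embryos die); surviving offspring: 2 Mm, 1 mm
normal-tailed: 1 out of 3 → fraction 1/3
Expected count = 1/3 × 255 = 85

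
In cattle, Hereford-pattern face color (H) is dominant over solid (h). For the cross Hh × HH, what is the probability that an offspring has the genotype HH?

Punnett square for Hh × HH:
Offspring genotypes: 2 HH, 2 Hh
Total offspring: 4
Count with target: 2
Probability: 2/4 = 1/2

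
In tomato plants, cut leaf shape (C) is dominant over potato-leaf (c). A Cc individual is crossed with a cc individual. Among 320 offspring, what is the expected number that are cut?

Punnett square for Cc × cc:
Offspring genotypes: 2 Cc, 2 cc
cut: 2, potato-leaf: 2
cut: 2 out of 4 → fraction 1/2
Expected count = 1/2 × 320 = 160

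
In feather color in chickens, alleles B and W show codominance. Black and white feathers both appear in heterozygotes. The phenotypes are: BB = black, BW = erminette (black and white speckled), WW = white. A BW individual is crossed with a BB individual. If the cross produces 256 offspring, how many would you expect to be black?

Punnett square for BW × BB:
Offspring genotypes: 2 BB, 2 BW
Phenotype counts: 2 black, 2 erminette (black and white speckled)
black: 2 out of 4 → fraction 1/2
Expected count = 1/2 × 256 = 128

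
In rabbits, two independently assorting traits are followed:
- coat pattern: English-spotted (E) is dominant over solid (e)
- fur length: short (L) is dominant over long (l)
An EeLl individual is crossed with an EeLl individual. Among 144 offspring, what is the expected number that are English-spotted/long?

Dihybrid cross EeLl × EeLl — consider each gene separately:
coat pattern: Ee × Ee → 1 EE, 2 Ee, 1 ee → 3 E_ : 1 ee (out of 4)
fur length: Ll × Ll → 1 LL, 2 Ll, 1 ll → 3 L_ : 1 ll (out of 4)
Combine (counts out of 4 × 4 = 16): English-spotted/short (E_L_) = 3×3 = 9; English-spotted/long (E_ll) = 3×1 = 3; solid/short (eeL_) = 1×3 = 3; solid/long (eell) = 1×1 = 1
Phenotype counts (out of 16): 9 English-spotted/short, 3 English-spotted/long, 3 solid/short, 1 solid/long
English-spotted/long: 3 out of 16 → fraction 3/16
Expected count = 3/16 × 144 = 27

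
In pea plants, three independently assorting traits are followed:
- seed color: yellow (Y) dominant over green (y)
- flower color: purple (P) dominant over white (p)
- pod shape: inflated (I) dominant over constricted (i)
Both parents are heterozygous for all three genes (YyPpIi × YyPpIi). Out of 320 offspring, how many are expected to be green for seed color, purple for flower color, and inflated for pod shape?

Trihybrid cross: YyPpIi × YyPpIi
Each trait segregates independently with a 3:1 phenotypic ratio, so each gene contributes 3/4 (dominant) or 1/4 (recessive).
Target: green (seed color), purple (flower color), inflated (pod shape)
Probability = product of independent per-trait probabilities
= 1/4 × 3/4 × 3/4 = 9/64
Expected count = 9/64 × 320 = 45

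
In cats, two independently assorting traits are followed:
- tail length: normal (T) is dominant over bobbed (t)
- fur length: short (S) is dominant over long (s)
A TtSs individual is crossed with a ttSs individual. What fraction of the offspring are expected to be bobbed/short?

Dihybrid cross TtSs × ttSs — consider each gene separately:
tail length: Tt × tt → 2 Tt, 2 tt → 2 T_ : 2 tt (out of 4)
fur length: Ss × Ss → 1 SS, 2 Ss, 1 ss → 3 S_ : 1 ss (out of 4)
Combine (counts out of 4 × 4 = 16): normal/short (T_S_) = 2×3 = 6; normal/long (T_ss) = 2×1 = 2; bobbed/short (ttS_) = 2×3 = 6; bobbed/long (ttss) = 2×1 = 2
Phenotype counts (out of 16): 6 normal/short, 2 normal/long, 6 bobbed/short, 2 bobbed/long
bobbed/short: 6 out of 16
Probability: 6/16 = 3/8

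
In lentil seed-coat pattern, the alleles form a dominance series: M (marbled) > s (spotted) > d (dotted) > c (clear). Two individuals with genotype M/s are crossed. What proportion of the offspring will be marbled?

Cross: M/s × M/s
Allele dominance: M > s > d > c
Offspring genotypes: 1 M/M, 2 M/s, 1 s/s
Phenotype counts: 3 marbled, 1 spotted
marbled: 3 out of 4
Probability: 3/4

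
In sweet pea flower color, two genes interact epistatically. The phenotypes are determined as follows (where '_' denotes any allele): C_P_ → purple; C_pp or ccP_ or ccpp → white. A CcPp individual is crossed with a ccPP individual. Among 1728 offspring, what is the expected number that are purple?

Cross: CcPp × ccPP — consider each gene separately:
C gene: Cc × cc → 2 Cc, 2 cc → 2 C_ : 2 cc (out of 4)
P gene: Pp × PP → 2 PP, 2 Pp → 4 P_ (out of 4)
Genotype classes (out of 4 × 4 = 16): C_P_ = 2×4 = 8; ccP_ = 2×4 = 8
Apply the phenotype rules: C_P_ (8) → purple; ccP_ (8) → white
Phenotype counts (out of 16): 8 purple, 8 white
purple: 8 out of 16 → fraction 1/2
Expected count = 1/2 × 1728 = 864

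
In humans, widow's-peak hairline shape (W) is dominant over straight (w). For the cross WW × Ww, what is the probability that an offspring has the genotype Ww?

Punnett square for WW × Ww:
Offspring genotypes: 2 WW, 2 Ww
Total offspring: 4
Count with target: 2
Probability: 2/4 = 1/2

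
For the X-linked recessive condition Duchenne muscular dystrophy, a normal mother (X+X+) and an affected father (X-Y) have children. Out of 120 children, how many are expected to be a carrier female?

Cross: X+X+ × X-Y
Offspring: 2 X+X-, 2 X+Y
Probability of a carrier female: 2/4 = 1/2
Expected count = 1/2 × 120 = 60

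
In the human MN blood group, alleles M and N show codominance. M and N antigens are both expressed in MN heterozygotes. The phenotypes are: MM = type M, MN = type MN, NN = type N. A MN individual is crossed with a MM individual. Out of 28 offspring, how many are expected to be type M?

Punnett square for MN × MM:
Offspring genotypes: 2 MM, 2 MN
Phenotype counts: 2 type M, 2 type MN
type M: 2 out of 4 → fraction 1/2
Expected count = 1/2 × 28 = 14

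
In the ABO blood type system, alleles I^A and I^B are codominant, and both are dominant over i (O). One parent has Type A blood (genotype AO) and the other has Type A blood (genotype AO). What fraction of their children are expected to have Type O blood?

Cross: AO × AO
Possible offspring genotypes: 1 AA, 2 AO, 1 OO
Blood type counts: 3 Type A, 1 Type O
Probability of Type O: 1/4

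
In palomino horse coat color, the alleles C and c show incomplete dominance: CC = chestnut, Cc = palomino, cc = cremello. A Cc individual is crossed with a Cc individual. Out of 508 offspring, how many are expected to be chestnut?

Punnett square for Cc × Cc:
Offspring genotypes: 1 CC, 2 Cc, 1 cc
Phenotype counts: 1 chestnut, 2 palomino, 1 cremello
chestnut: 1 out of 4 → fraction 1/4
Expected count = 1/4 × 508 = 127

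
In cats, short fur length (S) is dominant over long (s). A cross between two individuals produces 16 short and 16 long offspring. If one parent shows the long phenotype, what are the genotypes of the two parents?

Observed offspring: 16 short, 16 long
The observed ratio simplifies to 1:1. One parent shows long, so its genotype must be ss. A 1:1 offspring split requires the other parent to be heterozygous (Ss).
Parent genotypes: ss × Ss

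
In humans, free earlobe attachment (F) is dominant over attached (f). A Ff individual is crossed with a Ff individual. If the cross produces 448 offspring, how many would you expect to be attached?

Punnett square for Ff × Ff:
Offspring genotypes: 1 FF, 2 Ff, 1 ff
free: 3, attached: 1
attached: 1 out of 4 → fraction 1/4
Expected count = 1/4 × 448 = 112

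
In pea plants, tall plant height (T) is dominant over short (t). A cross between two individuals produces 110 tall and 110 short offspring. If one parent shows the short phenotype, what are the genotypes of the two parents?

Observed offspring: 110 tall, 110 short
The observed ratio simplifies to 1:1. One parent shows short, so its genotype must be tt. A 1:1 offspring split requires the other parent to be heterozygous (Tt).
Parent genotypes: tt × Tt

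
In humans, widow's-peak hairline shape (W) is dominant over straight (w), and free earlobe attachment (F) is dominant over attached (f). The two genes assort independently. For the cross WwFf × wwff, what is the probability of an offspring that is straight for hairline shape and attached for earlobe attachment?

Dihybrid cross WwFf × wwff — consider each gene separately:
hairline shape: Ww × ww → 2 Ww, 2 ww → 2 W_ : 2 ww (out of 4)
earlobe attachment: Ff × ff → 2 Ff, 2 ff → 2 F_ : 2 ff (out of 4)
Looking for: straight (ww) and attached (ff)
P(straight) = 2/4, P(attached) = 2/4
P(both) = 2/4 × 2/4 = 4/16 = 1/4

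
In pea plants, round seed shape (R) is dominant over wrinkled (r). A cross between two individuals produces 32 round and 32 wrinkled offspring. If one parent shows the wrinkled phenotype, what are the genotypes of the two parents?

Observed offspring: 32 round, 32 wrinkled
The observed ratio simplifies to 1:1. One parent shows wrinkled, so its genotype must be rr. A 1:1 offspring split requires the other parent to be heterozygous (Rr).
Parent genotypes: rr × Rr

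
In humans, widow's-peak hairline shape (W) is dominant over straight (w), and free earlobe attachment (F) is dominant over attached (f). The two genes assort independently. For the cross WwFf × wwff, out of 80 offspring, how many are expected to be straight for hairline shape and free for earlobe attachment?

Dihybrid cross WwFf × wwff — consider each gene separately:
hairline shape: Ww × ww → 2 Ww, 2 ww → 2 W_ : 2 ww (out of 4)
earlobe attachment: Ff × ff → 2 Ff, 2 ff → 2 F_ : 2 ff (out of 4)
Looking for: straight (ww) and free (F_)
P(straight) = 2/4, P(free) = 2/4
P(both) = 2/4 × 2/4 = 4/16 = 1/4
Expected count = 1/4 × 80 = 20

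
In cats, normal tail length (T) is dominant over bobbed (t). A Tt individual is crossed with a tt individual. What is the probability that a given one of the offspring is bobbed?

Punnett square for Tt × tt:
Offspring genotypes: 2 Tt, 2 tt
normal: 2, bobbed: 2
bobbed: 2 out of 4
Probability: 2/4 = 1/2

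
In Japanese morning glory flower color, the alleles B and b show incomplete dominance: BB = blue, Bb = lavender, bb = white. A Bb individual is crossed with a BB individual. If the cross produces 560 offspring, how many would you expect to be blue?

Punnett square for Bb × BB:
Offspring genotypes: 2 BB, 2 Bb
Phenotype counts: 2 blue, 2 lavender
blue: 2 out of 4 → fraction 1/2
Expected count = 1/2 × 560 = 280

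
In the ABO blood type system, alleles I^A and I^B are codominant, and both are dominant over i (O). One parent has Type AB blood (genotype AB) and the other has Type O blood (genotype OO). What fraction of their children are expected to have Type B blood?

Cross: AB × OO
Possible offspring genotypes: 2 AO, 2 BO
Blood type counts: 2 Type A, 2 Type B
Probability of Type B: 2/4 = 1/2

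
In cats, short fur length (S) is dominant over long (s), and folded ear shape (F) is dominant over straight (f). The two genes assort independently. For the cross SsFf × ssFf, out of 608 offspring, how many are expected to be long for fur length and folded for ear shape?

Dihybrid cross SsFf × ssFf — consider each gene separately:
fur length: Ss × ss → 2 Ss, 2 ss → 2 S_ : 2 ss (out of 4)
ear shape: Ff × Ff → 1 FF, 2 Ff, 1 ff → 3 F_ : 1 ff (out of 4)
Looking for: long (ss) and folded (F_)
P(long) = 2/4, P(folded) = 3/4
P(both) = 2/4 × 3/4 = 6/16 = 3/8
Expected count = 3/8 × 608 = 228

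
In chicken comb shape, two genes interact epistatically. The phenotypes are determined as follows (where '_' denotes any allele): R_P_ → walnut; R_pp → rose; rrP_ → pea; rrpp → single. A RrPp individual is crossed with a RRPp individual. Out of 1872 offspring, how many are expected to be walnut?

Cross: RrPp × RRPp — consider each gene separately:
R gene: Rr × RR → 2 RR, 2 Rr → 4 R_ (out of 4)
P gene: Pp × Pp → 1 PP, 2 Pp, 1 pp → 3 P_ : 1 pp (out of 4)
Genotype classes (out of 4 × 4 = 16): R_P_ = 4×3 = 12; R_pp = 4×1 = 4
Apply the phenotype rules: R_P_ (12) → walnut; R_pp (4) → rose
Phenotype counts (out of 16): 12 walnut, 4 rose
walnut: 12 out of 16 → fraction 3/4
Expected count = 3/4 × 1872 = 1404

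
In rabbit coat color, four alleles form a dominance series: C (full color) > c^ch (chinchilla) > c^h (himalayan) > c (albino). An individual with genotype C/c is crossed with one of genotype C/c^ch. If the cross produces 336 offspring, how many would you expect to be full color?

Cross: C/c × C/c^ch
Allele dominance: C > c^ch > c^h > c
Offspring genotypes: 1 C/C, 1 C/c^ch, 1 C/c, 1 c^ch/c
Phenotype counts: 3 full color, 1 chinchilla
full color: 3 out of 4 → fraction 3/4
Expected count = 3/4 × 336 = 252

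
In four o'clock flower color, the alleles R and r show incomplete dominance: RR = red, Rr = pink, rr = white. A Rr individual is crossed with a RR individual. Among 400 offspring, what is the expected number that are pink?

Punnett square for Rr × RR:
Offspring genotypes: 2 RR, 2 Rr
Phenotype counts: 2 red, 2 pink
pink: 2 out of 4 → fraction 1/2
Expected count = 1/2 × 400 = 200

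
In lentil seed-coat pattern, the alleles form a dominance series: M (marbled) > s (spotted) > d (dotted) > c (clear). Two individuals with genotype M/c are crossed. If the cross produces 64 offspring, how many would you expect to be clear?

Cross: M/c × M/c
Allele dominance: M > s > d > c
Offspring genotypes: 1 M/M, 2 M/c, 1 c/c
Phenotype counts: 3 marbled, 1 clear
clear: 1 out of 4 → fraction 1/4
Expected count = 1/4 × 64 = 16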